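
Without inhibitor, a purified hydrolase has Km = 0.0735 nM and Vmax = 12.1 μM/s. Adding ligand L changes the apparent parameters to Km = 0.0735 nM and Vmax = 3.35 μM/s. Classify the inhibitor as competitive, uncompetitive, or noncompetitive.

noncompetitive

Vmax decreases (12.1 → 3.35 μM/s) while Km is unchanged — pure noncompetitive inhibition.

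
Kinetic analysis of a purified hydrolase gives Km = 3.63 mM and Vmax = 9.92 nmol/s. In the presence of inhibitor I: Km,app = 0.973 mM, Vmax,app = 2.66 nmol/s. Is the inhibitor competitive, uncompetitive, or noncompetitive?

Both Km and Vmax decrease by the same factor (~3.73-fold) — characteristic of uncompetitive inhibition.

uncompetitive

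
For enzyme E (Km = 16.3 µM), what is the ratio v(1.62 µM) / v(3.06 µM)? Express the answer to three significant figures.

Since Vmax cancels, v₂/v₁ = [S]₂(Km+[S]₁) / [S]₁(Km+[S]₂).
= 1.62×(16.3+3.06) / (3.06×(16.3+1.62)) = 31.36/54.84 = 0.572.

0.572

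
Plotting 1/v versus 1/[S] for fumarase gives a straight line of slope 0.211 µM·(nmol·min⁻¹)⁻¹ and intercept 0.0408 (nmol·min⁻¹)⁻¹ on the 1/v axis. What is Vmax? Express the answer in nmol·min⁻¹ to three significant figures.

The y-intercept of a Lineweaver–Burk plot equals 1/Vmax, so Vmax = 1/0.0408 = 24.5 nmol·min⁻¹.

24.5 nmol·min⁻¹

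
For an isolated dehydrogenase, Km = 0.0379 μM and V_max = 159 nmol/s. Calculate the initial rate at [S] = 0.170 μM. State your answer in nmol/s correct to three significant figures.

130 nmol/s

v = Vmax·[S]/(Km + [S]) = 159 × 0.170 / (0.0379 + 0.170)
  = 27.03 / 0.2079 = 130 nmol/s.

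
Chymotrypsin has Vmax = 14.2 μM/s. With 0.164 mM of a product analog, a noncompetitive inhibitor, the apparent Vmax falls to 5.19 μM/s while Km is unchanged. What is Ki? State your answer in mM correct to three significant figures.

Noncompetitive: Vmax,app = Vmax/α with α = 1 + [I]/Ki.
α = Vmax/Vmax,app = 14.2/5.19 = 2.736.
Since α = 1 + [I]/Ki, [I]/Ki = 2.736 − 1 = 1.736 and Ki = 0.164/1.736 = 0.0945 mM.

0.0945 mM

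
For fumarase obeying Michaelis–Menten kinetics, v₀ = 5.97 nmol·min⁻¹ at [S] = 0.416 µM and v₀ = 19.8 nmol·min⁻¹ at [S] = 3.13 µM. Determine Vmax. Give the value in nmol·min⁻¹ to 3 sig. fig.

From v = Vmax[S]/(Km+[S]), each point gives Vmax = v(Km+[S])/[S].
Equating: 5.97(Km+0.416)/0.416 = 19.8(Km+3.13)/3.13.
14.35·Km + 5.97 = 6.326·Km + 19.8, so (14.35 − 6.326)·Km = 19.8 − 5.97.
Km = 13.83/8.025 = 1.72 µM; then Vmax = 5.97(1.72+0.416)/0.416 = 30.7 nmol·min⁻¹.

30.7 nmol·min⁻¹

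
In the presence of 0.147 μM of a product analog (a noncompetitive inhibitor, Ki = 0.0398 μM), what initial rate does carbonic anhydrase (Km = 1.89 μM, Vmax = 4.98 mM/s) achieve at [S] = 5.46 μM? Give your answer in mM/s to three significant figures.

With α = 1 + [I]/Ki = 1 + 0.147/0.0398 = 4.693, the noncompetitive rate law is v = (Vmax/α)·[S] / (Km + [S]).
v = (4.98/4.693)×5.46 / (1.89 + 5.46) = 5.793/7.350 = 0.788 mM/s.

0.788 mM/s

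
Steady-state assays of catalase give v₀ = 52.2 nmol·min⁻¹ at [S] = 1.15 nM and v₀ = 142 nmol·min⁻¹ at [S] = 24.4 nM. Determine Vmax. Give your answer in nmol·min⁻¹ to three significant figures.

In reciprocal form, 1/v = (Km/Vmax)·(1/[S]) + 1/Vmax. The two points give (1/[S], 1/v) = (0.8696, 0.01916) and (0.04098, 0.007042).
Slope = (0.01916 − 0.007042)/(0.8696 − 0.04098) = 0.01462; intercept = 0.01916 − 0.01462×0.8696 = 0.006443.
Vmax = 1/intercept = 155 nmol·min⁻¹; Km = slope × Vmax = 0.01462 × 155 = 2.27 nM.

155 nmol·min⁻¹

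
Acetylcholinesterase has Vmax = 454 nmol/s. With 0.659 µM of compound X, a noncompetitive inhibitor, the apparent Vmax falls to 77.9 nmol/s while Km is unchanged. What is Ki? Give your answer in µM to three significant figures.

0.136 µM

Noncompetitive: Vmax,app = Vmax/α with α = 1 + [I]/Ki.
α = Vmax/Vmax,app = 454/77.9 = 5.828.
Since α = 1 + [I]/Ki, [I]/Ki = 5.828 − 1 = 4.828 and Ki = 0.659/4.828 = 0.136 µM.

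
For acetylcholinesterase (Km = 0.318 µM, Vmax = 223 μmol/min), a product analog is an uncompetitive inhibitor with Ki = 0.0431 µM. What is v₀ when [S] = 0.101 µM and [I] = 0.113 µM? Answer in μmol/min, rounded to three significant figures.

32.9 μmol/min

α = 1 + [I]/Ki = 1 + 0.113/0.0431 = 3.622.
For an uncompetitive inhibitor, both parameters are divided by α, giving Vmax/α and Km/α: Km,app = 0.0878 µM, Vmax,app = 61.6 μmol/min.
v = Vmax,app·[S]/(Km,app + [S]) = 61.6 × 0.101/(0.0878 + 0.101) = 32.9 μmol/min.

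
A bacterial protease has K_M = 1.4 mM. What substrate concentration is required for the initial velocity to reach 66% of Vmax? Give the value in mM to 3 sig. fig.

2.72 mM

v/Vmax = [S]/(Km+[S]) = 0.66, so [S] = Km·0.66/(1 − 0.66) = 1.4 × 1.941.
[S] = 2.72 mM.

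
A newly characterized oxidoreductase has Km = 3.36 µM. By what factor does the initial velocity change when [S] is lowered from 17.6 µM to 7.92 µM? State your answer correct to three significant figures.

The fractional saturations are [S]/(Km+[S]) = 17.6/20.96 = 0.8397 and 7.92/11.28 = 0.7021.
v₂/v₁ is just their ratio: 0.7021/0.8397 = 0.836.

0.836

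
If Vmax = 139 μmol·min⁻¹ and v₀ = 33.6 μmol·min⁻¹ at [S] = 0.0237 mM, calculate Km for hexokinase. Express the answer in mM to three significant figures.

v/Vmax = 33.6/139 = 0.2417 = [S]/(Km+[S]).
So Km + [S] = [S]/0.2417 = 0.09804 mM, giving Km = 0.09804 − 0.0237 = 0.0743 mM.

0.0743 mM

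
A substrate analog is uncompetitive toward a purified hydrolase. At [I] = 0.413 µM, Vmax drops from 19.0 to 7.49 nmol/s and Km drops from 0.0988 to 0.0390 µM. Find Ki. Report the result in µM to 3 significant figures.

Uncompetitive: Vmax,app = Vmax/α (and Km,app = Km/α) with α = 1 + [I]/Ki.
α = Vmax/Vmax,app = 19.0/7.49 = 2.537.
Since α = 1 + [I]/Ki, [I]/Ki = 2.537 − 1 = 1.537 and Ki = 0.413/1.537 = 0.269 µM.

0.269 µM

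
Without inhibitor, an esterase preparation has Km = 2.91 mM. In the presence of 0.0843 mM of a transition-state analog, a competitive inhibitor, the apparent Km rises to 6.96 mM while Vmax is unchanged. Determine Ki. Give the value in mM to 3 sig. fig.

0.0606 mM

Competitive: Km,app = α·Km with α = 1 + [I]/Ki.
α = Km,app/Km = 6.96/2.91 = 2.392.
Ki = [I]/(α − 1) = 0.0843/1.392 = 0.0606 mM.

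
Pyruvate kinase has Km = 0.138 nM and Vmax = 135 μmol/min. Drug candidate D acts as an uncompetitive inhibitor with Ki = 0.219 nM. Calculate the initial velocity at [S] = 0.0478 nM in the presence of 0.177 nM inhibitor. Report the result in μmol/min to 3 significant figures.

28.8 μmol/min

α = 1 + [I]/Ki = 1 + 0.177/0.219 = 1.808.
For an uncompetitive inhibitor, both parameters are divided by α, giving Vmax/α and Km/α: Km,app = 0.0763 nM, Vmax,app = 74.7 μmol/min.
v = Vmax,app·[S]/(Km,app + [S]) = 74.7 × 0.0478/(0.0763 + 0.0478) = 28.8 μmol/min.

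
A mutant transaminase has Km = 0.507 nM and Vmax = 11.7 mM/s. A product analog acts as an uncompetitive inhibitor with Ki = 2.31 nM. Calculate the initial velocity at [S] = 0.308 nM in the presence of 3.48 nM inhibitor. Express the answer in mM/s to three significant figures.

2.82 mM/s

With α = 1 + [I]/Ki = 1 + 3.48/2.31 = 2.506, the uncompetitive rate law is v = (Vmax/α)·[S] / (Km/α + [S]).
v = (11.7/2.506)×0.308 / (0.507/2.506 + 0.308) = 1.438/0.5103 = 2.82 mM/s.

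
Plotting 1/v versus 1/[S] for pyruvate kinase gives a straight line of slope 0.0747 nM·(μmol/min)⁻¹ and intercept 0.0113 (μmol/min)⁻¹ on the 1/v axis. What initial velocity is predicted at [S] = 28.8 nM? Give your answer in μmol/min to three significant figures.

The y-intercept is 1/Vmax, so Vmax = 1/0.0113 = 88.5 μmol/min.
The slope is Km/Vmax, so Km = 0.0747 × 88.5 = 6.61 nM.
Then v = 88.5 × 28.8/(6.61 + 28.8) = 72.0 μmol/min.

72.0 μmol/min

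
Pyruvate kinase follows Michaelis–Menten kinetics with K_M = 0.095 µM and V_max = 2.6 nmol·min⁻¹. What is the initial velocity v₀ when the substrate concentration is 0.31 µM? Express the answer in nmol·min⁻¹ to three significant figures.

1.99 nmol·min⁻¹

[S]/(Km+[S]) = 0.31/0.4050 = 0.7654, the fractional saturation.
v = 0.7654 × Vmax = 0.7654 × 2.6 = 1.99 nmol·min⁻¹.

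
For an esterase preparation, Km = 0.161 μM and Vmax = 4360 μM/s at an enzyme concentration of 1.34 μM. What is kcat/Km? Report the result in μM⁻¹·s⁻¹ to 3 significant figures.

20200 μM⁻¹·s⁻¹

kcat = Vmax/[E]total = 4360/1.34 = 3250 s⁻¹.
kcat/Km = 3250/0.161 = 20200 μM⁻¹·s⁻¹.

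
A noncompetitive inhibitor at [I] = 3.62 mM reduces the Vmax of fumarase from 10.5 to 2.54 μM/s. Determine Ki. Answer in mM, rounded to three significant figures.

1.16 mM

Noncompetitive: Vmax,app = Vmax/α with α = 1 + [I]/Ki.
α = Vmax/Vmax,app = 10.5/2.54 = 4.134.
Since α = 1 + [I]/Ki, [I]/Ki = 4.134 − 1 = 3.134 and Ki = 3.62/3.134 = 1.16 mM.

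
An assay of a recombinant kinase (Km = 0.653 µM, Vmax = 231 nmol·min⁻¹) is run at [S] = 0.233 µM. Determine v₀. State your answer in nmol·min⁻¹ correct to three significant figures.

v = Vmax·[S]/(Km + [S]) = 231 × 0.233 / (0.653 + 0.233)
  = 53.82 / 0.8860 = 60.7 nmol·min⁻¹.

60.7 nmol·min⁻¹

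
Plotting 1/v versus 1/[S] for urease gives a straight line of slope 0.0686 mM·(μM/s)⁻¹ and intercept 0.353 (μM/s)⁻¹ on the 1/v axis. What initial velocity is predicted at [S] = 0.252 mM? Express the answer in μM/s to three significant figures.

1.60 μM/s

The y-intercept is 1/Vmax, so Vmax = 1/0.353 = 2.83 μM/s.
The slope is Km/Vmax, so Km = 0.0686 × 2.83 = 0.194 mM.
Then v = 2.83 × 0.252/(0.194 + 0.252) = 1.60 μM/s.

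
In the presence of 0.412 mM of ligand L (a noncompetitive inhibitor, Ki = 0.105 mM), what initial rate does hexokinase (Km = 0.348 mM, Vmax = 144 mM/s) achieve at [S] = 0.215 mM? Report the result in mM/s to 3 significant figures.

11.2 mM/s

α = 1 + [I]/Ki = 1 + 0.412/0.105 = 4.924.
For a noncompetitive inhibitor, Vmax is reduced to Vmax/α while Km is unchanged: Km,app = 0.348 mM, Vmax,app = 29.2 mM/s.
v = Vmax,app·[S]/(Km,app + [S]) = 29.2 × 0.215/(0.348 + 0.215) = 11.2 mM/s.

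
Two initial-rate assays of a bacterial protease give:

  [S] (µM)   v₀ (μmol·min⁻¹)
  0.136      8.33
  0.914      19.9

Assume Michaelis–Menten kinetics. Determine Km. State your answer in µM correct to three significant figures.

From v = Vmax[S]/(Km+[S]), each point gives Vmax = v(Km+[S])/[S].
Equating: 8.33(Km+0.136)/0.136 = 19.9(Km+0.914)/0.914.
61.25·Km + 8.33 = 21.77·Km + 19.9, so (61.25 − 21.77)·Km = 19.9 − 8.33.
Km = 11.57/39.48 = 0.293 µM; then Vmax = 8.33(0.293+0.136)/0.136 = 26.3 μmol·min⁻¹.

0.293 µM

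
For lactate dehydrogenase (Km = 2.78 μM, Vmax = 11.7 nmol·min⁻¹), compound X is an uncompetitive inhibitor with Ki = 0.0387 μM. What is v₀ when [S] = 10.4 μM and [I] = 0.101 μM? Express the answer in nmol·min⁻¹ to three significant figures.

With α = 1 + [I]/Ki = 1 + 0.101/0.0387 = 3.610, the uncompetitive rate law is v = (Vmax/α)·[S] / (Km/α + [S]).
v = (11.7/3.610)×10.4 / (2.78/3.610 + 10.4) = 33.71/11.17 = 3.02 nmol·min⁻¹.

3.02 nmol·min⁻¹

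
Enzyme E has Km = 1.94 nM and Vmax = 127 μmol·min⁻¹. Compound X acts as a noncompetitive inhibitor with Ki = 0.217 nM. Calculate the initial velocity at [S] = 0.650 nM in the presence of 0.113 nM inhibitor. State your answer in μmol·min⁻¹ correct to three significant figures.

α = 1 + [I]/Ki = 1 + 0.113/0.217 = 1.521.
For a noncompetitive inhibitor, Vmax is reduced to Vmax/α while Km is unchanged: Km,app = 1.94 nM, Vmax,app = 83.5 μmol·min⁻¹.
v = Vmax,app·[S]/(Km,app + [S]) = 83.5 × 0.650/(1.94 + 0.650) = 21.0 μmol·min⁻¹.

21.0 μmol·min⁻¹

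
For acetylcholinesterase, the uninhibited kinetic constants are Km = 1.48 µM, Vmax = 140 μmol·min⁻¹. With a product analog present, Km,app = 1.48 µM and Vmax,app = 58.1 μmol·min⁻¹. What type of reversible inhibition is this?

Vmax decreases (140 → 58.1 μmol·min⁻¹) while Km is unchanged — pure noncompetitive inhibition.

noncompetitive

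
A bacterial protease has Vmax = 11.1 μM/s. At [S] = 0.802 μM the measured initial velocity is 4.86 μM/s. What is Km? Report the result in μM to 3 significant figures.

1.03 μM

v/Vmax = 4.86/11.1 = 0.4378 = [S]/(Km+[S]).
So Km + [S] = [S]/0.4378 = 1.832 μM, giving Km = 1.832 − 0.802 = 1.03 μM.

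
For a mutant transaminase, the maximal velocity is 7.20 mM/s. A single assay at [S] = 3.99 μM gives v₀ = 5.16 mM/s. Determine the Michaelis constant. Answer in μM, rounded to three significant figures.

1.58 μM

v/Vmax = 5.16/7.20 = 0.7167 = [S]/(Km+[S]).
So Km + [S] = [S]/0.7167 = 5.567 μM, giving Km = 5.567 − 3.99 = 1.58 μM.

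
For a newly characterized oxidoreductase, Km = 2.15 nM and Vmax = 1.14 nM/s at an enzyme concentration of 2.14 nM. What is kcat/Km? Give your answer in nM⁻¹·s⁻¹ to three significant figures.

kcat = Vmax/[E]total = 1.14/2.14 = 0.533 s⁻¹.
kcat/Km = 0.533/2.15 = 0.248 nM⁻¹·s⁻¹.

0.248 nM⁻¹·s⁻¹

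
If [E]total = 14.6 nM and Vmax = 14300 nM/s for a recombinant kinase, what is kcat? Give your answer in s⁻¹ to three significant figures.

979 s⁻¹

kcat = Vmax/[E]total = 14300 nM/s / 14.6 nM = 979 s⁻¹.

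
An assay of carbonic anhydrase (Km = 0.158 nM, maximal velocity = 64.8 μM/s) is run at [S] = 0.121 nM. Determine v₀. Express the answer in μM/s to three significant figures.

28.1 μM/s

v = Vmax·[S]/(Km + [S]) = 64.8 × 0.121 / (0.158 + 0.121)
  = 7.841 / 0.2790 = 28.1 μM/s.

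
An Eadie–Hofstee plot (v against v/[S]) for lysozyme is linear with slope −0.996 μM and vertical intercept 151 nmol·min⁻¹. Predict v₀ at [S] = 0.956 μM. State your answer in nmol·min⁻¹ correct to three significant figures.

In the Eadie–Hofstee form v = Vmax − Km·(v/[S]), the slope is −Km and the intercept is Vmax, so Km = 0.996 μM and Vmax = 151 nmol·min⁻¹.
v = 151 × 0.956/(0.996 + 0.956) = 74.0 nmol·min⁻¹.

74.0 nmol·min⁻¹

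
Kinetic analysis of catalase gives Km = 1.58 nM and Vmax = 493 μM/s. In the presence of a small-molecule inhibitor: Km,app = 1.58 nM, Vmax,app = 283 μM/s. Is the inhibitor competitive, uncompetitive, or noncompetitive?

noncompetitive

Vmax decreases (493 → 283 μM/s) while Km is unchanged — pure noncompetitive inhibition.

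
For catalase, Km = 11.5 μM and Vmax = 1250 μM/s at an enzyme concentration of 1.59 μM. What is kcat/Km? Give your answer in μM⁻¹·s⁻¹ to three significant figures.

kcat = Vmax/[E]total = 1250/1.59 = 786 s⁻¹.
kcat/Km = 786/11.5 = 68.4 μM⁻¹·s⁻¹.

68.4 μM⁻¹·s⁻¹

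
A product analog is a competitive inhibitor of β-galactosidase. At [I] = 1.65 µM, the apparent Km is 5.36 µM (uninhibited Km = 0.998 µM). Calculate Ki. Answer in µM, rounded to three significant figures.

0.378 µM

Competitive: Km,app = α·Km with α = 1 + [I]/Ki.
α = Km,app/Km = 5.36/0.998 = 5.371.
Since α = 1 + [I]/Ki, [I]/Ki = 5.371 − 1 = 4.371 and Ki = 1.65/4.371 = 0.378 µM.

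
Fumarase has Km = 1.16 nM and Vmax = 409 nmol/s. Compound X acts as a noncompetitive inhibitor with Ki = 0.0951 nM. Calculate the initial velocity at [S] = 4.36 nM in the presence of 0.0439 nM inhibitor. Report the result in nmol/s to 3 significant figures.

α = 1 + [I]/Ki = 1 + 0.0439/0.0951 = 1.462.
For a noncompetitive inhibitor, Vmax is reduced to Vmax/α while Km is unchanged: Km,app = 1.16 nM, Vmax,app = 280 nmol/s.
v = Vmax,app·[S]/(Km,app + [S]) = 280 × 4.36/(1.16 + 4.36) = 221 nmol/s.

221 nmol/s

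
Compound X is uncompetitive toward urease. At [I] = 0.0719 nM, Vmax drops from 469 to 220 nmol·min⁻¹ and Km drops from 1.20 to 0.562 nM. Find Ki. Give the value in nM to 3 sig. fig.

Uncompetitive: Vmax,app = Vmax/α (and Km,app = Km/α) with α = 1 + [I]/Ki.
α = Vmax/Vmax,app = 469/220 = 2.132.
Ki = [I]/(α − 1) = 0.0719/1.132 = 0.0635 nM.

0.0635 nM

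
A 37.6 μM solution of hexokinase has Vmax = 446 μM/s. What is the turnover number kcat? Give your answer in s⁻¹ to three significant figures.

kcat = Vmax/[E]total = 446 μM/s / 37.6 μM = 11.9 s⁻¹.

11.9 s⁻¹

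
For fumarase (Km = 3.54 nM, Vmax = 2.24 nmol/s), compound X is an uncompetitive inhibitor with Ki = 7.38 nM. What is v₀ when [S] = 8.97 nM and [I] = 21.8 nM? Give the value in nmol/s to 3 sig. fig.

0.515 nmol/s

With α = 1 + [I]/Ki = 1 + 21.8/7.38 = 3.954, the uncompetitive rate law is v = (Vmax/α)·[S] / (Km/α + [S]).
v = (2.24/3.954)×8.97 / (3.54/3.954 + 8.97) = 5.082/9.865 = 0.515 nmol/s.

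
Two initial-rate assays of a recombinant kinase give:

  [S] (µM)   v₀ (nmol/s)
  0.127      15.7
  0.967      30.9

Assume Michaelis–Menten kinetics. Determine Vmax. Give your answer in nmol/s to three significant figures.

In reciprocal form, 1/v = (Km/Vmax)·(1/[S]) + 1/Vmax. The two points give (1/[S], 1/v) = (7.874, 0.06369) and (1.034, 0.03236).
Slope = (0.06369 − 0.03236)/(7.874 − 1.034) = 0.004581; intercept = 0.06369 − 0.004581×7.874 = 0.02763.
Vmax = 1/intercept = 36.2 nmol/s; Km = slope × Vmax = 0.004581 × 36.2 = 0.166 µM.

36.2 nmol/s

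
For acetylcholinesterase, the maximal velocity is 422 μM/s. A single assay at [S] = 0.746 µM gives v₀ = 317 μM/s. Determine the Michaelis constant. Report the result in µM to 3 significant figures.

0.247 µM

v/Vmax = 317/422 = 0.7512 = [S]/(Km+[S]).
So Km + [S] = [S]/0.7512 = 0.9931 µM, giving Km = 0.9931 − 0.746 = 0.247 µM.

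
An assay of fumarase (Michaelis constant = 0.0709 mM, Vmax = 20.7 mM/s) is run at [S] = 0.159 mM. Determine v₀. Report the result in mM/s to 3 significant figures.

14.3 mM/s

v = Vmax·[S]/(Km + [S]) = 20.7 × 0.159 / (0.0709 + 0.159)
  = 3.291 / 0.2299 = 14.3 mM/s.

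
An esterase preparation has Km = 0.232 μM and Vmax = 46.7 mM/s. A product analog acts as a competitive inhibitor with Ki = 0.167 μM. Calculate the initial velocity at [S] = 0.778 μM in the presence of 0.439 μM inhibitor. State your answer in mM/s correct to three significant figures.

22.4 mM/s

α = 1 + [I]/Ki = 1 + 0.439/0.167 = 3.629.
For a competitive inhibitor, Vmax is unchanged and the apparent Km becomes α·Km: Km,app = 0.842 μM, Vmax,app = 46.7 mM/s.
v = Vmax,app·[S]/(Km,app + [S]) = 46.7 × 0.778/(0.842 + 0.778) = 22.4 mM/s.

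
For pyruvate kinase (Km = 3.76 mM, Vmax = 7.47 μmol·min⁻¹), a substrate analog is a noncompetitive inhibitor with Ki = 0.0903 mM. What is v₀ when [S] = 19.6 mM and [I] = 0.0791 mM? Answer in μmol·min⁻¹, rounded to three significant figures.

3.34 μmol·min⁻¹

α = 1 + [I]/Ki = 1 + 0.0791/0.0903 = 1.876.
For a noncompetitive inhibitor, Vmax is reduced to Vmax/α while Km is unchanged: Km,app = 3.76 mM, Vmax,app = 3.98 μmol·min⁻¹.
v = Vmax,app·[S]/(Km,app + [S]) = 3.98 × 19.6/(3.76 + 19.6) = 3.34 μmol·min⁻¹.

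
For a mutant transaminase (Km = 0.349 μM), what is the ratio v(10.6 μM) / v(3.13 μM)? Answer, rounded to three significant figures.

Since Vmax cancels, v₂/v₁ = [S]₂(Km+[S]₁) / [S]₁(Km+[S]₂).
= 10.6×(0.349+3.13) / (3.13×(0.349+10.6)) = 36.88/34.27 = 1.08.

1.08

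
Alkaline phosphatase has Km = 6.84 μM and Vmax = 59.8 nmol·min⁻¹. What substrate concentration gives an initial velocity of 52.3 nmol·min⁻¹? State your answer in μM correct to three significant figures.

Rearranging v = Vmax[S]/(Km+[S]) gives [S] = Km·v/(Vmax − v).
[S] = 6.84 × 52.3 / (59.8 − 52.3) = 357.7/7.500 = 47.7 μM.

47.7 μM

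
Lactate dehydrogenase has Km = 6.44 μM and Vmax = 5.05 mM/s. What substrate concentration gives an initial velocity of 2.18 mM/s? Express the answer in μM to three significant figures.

4.89 μM

The required fractional saturation is v/Vmax = 2.18/5.05 = 0.4317.
Then [S]/(Km+[S]) = 0.4317 ⇒ [S] = 6.44 × 0.4317/(1 − 0.4317) = 4.89 μM.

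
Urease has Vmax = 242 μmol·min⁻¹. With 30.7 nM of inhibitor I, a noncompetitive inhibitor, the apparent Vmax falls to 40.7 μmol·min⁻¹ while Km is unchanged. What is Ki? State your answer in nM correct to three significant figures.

Noncompetitive: Vmax,app = Vmax/α with α = 1 + [I]/Ki.
α = Vmax/Vmax,app = 242/40.7 = 5.946.
Since α = 1 + [I]/Ki, [I]/Ki = 5.946 − 1 = 4.946 and Ki = 30.7/4.946 = 6.21 nM.

6.21 nM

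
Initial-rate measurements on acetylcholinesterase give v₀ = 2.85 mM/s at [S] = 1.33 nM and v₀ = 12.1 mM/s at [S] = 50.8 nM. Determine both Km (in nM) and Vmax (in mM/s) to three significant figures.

From v = Vmax[S]/(Km+[S]), each point gives Vmax = v(Km+[S])/[S].
Equating: 2.85(Km+1.33)/1.33 = 12.1(Km+50.8)/50.8.
2.143·Km + 2.85 = 0.2382·Km + 12.1, so (2.143 − 0.2382)·Km = 12.1 − 2.85.
Km = 9.250/1.905 = 4.86 nM; then Vmax = 2.85(4.86+1.33)/1.33 = 13.3 mM/s.

Km = 4.86 nM; Vmax = 13.3 mM/s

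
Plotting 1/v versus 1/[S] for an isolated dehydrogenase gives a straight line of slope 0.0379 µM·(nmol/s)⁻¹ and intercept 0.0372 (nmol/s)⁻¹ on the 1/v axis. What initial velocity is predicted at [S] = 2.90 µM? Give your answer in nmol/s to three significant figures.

The y-intercept is 1/Vmax, so Vmax = 1/0.0372 = 26.9 nmol/s.
The slope is Km/Vmax, so Km = 0.0379 × 26.9 = 1.02 µM.
Then v = 26.9 × 2.90/(1.02 + 2.90) = 19.9 nmol/s.

19.9 nmol/s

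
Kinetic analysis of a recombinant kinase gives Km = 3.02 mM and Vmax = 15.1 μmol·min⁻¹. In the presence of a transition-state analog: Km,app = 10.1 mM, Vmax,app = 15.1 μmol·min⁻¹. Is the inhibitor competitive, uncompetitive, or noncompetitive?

competitive

Km increases (3.02 → 10.1 mM) while Vmax is unchanged — the hallmark of competitive inhibition.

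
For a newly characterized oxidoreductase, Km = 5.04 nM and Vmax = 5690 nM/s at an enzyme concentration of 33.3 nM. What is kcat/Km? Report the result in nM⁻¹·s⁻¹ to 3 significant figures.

kcat = Vmax/[E]total = 5690/33.3 = 171 s⁻¹.
kcat/Km = 171/5.04 = 33.9 nM⁻¹·s⁻¹.

33.9 nM⁻¹·s⁻¹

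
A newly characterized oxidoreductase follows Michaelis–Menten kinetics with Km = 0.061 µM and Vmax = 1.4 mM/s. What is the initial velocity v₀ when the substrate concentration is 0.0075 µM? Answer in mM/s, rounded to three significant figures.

v = Vmax·[S]/(Km + [S]) = 1.4 × 0.0075 / (0.061 + 0.0075)
  = 0.01050 / 0.06850 = 0.153 mM/s.

0.153 mM/s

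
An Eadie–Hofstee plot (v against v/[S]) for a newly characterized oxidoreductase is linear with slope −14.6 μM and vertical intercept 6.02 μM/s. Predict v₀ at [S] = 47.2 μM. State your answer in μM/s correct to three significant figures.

4.60 μM/s

In the Eadie–Hofstee form v = Vmax − Km·(v/[S]), the slope is −Km and the intercept is Vmax, so Km = 14.6 μM and Vmax = 6.02 μM/s.
v = 6.02 × 47.2/(14.6 + 47.2) = 4.60 μM/s.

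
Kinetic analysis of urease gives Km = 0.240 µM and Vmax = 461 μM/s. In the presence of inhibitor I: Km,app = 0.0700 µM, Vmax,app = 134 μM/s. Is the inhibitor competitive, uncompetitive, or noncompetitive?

Both Km and Vmax decrease by the same factor (~3.43-fold) — characteristic of uncompetitive inhibition.

uncompetitive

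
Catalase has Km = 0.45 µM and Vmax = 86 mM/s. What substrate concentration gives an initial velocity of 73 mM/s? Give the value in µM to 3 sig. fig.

2.53 µM

The required fractional saturation is v/Vmax = 73/86 = 0.8488.
Then [S]/(Km+[S]) = 0.8488 ⇒ [S] = 0.45 × 0.8488/(1 − 0.8488) = 2.53 µM.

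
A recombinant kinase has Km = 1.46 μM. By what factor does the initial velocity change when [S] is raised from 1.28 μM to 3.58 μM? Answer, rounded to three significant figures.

The fractional saturations are [S]/(Km+[S]) = 1.28/2.740 = 0.4672 and 3.58/5.040 = 0.7103.
v₂/v₁ is just their ratio: 0.7103/0.4672 = 1.52.

1.52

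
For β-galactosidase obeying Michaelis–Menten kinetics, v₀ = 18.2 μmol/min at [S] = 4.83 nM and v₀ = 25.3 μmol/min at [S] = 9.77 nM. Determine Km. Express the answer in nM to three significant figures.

6.02 nM

From v = Vmax[S]/(Km+[S]), each point gives Vmax = v(Km+[S])/[S].
Equating: 18.2(Km+4.83)/4.83 = 25.3(Km+9.77)/9.77.
3.768·Km + 18.2 = 2.590·Km + 25.3, so (3.768 − 2.590)·Km = 25.3 − 18.2.
Km = 7.100/1.179 = 6.02 nM; then Vmax = 18.2(6.02+4.83)/4.83 = 40.9 μmol/min.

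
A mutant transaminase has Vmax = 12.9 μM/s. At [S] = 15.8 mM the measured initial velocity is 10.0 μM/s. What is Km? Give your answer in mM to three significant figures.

From v = Vmax[S]/(Km+[S]), Km = [S](Vmax − v)/v.
Km = 15.8 × (12.9 − 10.0) / 10.0 = 45.82/10.0 = 4.58 mM.

4.58 mM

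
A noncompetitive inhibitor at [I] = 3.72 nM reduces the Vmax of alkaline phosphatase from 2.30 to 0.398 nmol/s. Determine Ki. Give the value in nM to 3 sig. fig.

Noncompetitive: Vmax,app = Vmax/α with α = 1 + [I]/Ki.
α = Vmax/Vmax,app = 2.30/0.398 = 5.779.
Since α = 1 + [I]/Ki, [I]/Ki = 5.779 − 1 = 4.779 and Ki = 3.72/4.779 = 0.778 nM.

0.778 nM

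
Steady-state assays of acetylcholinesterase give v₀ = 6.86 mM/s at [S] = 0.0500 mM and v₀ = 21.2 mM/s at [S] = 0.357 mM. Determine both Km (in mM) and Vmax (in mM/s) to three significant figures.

Km = 0.184 mM; Vmax = 32.1 mM/s

From v = Vmax[S]/(Km+[S]), each point gives Vmax = v(Km+[S])/[S].
Equating: 6.86(Km+0.0500)/0.0500 = 21.2(Km+0.357)/0.357.
137.2·Km + 6.86 = 59.38·Km + 21.2, so (137.2 − 59.38)·Km = 21.2 − 6.86.
Km = 14.34/77.82 = 0.184 mM; then Vmax = 6.86(0.184+0.0500)/0.0500 = 32.1 mM/s.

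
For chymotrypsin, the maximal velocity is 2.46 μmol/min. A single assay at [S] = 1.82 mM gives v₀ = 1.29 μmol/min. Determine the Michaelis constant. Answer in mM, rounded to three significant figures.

v/Vmax = 1.29/2.46 = 0.5244 = [S]/(Km+[S]).
So Km + [S] = [S]/0.5244 = 3.471 mM, giving Km = 3.471 − 1.82 = 1.65 mM.

1.65 mM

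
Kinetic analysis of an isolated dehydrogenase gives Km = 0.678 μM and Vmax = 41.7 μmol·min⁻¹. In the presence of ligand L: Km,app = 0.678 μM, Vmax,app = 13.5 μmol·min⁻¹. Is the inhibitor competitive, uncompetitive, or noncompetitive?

Vmax decreases (41.7 → 13.5 μmol·min⁻¹) while Km is unchanged — pure noncompetitive inhibition.

noncompetitive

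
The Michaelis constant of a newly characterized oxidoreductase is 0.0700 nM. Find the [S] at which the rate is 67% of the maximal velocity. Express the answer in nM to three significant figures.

0.142 nM

v/Vmax = [S]/(Km+[S]) = 0.67, so [S] = Km·0.67/(1 − 0.67) = 0.0700 × 2.030.
[S] = 0.142 nM.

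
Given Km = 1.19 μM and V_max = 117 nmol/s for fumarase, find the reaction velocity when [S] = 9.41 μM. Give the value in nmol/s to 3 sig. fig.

104 nmol/s

v = Vmax·[S]/(Km + [S]) = 117 × 9.41 / (1.19 + 9.41)
  = 1101 / 10.60 = 104 nmol/s.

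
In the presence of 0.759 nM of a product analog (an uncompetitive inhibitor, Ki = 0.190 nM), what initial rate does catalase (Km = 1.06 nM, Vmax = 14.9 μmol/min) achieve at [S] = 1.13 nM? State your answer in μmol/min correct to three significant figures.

With α = 1 + [I]/Ki = 1 + 0.759/0.190 = 4.995, the uncompetitive rate law is v = (Vmax/α)·[S] / (Km/α + [S]).
v = (14.9/4.995)×1.13 / (1.06/4.995 + 1.13) = 3.371/1.342 = 2.51 μmol/min.

2.51 μmol/min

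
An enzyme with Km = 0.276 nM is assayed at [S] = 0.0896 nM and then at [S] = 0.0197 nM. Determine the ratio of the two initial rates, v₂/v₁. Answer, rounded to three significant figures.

Since Vmax cancels, v₂/v₁ = [S]₂(Km+[S]₁) / [S]₁(Km+[S]₂).
= 0.0197×(0.276+0.0896) / (0.0896×(0.276+0.0197)) = 0.007202/0.02649 = 0.272.

0.272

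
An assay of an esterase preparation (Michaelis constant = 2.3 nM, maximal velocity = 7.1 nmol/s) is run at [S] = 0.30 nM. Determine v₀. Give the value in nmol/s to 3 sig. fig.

0.819 nmol/s

[S]/(Km+[S]) = 0.30/2.600 = 0.1154, the fractional saturation.
v = 0.1154 × Vmax = 0.1154 × 7.1 = 0.819 nmol/s.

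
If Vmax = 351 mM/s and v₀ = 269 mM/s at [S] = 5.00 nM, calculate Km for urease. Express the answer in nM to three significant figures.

1.52 nM

From v = Vmax[S]/(Km+[S]), Km = [S](Vmax − v)/v.
Km = 5.00 × (351 − 269) / 269 = 410.0/269 = 1.52 nM.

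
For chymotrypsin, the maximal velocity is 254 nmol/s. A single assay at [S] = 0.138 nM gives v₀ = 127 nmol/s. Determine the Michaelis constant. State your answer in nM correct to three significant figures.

From v = Vmax[S]/(Km+[S]), Km = [S](Vmax − v)/v.
Km = 0.138 × (254 − 127) / 127 = 17.53/127 = 0.138 nM.

0.138 nM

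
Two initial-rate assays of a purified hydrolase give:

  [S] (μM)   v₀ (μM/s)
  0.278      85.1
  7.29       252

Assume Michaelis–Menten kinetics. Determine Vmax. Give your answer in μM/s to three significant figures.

From v = Vmax[S]/(Km+[S]), each point gives Vmax = v(Km+[S])/[S].
Equating: 85.1(Km+0.278)/0.278 = 252(Km+7.29)/7.29.
306.1·Km + 85.1 = 34.57·Km + 252, so (306.1 − 34.57)·Km = 252 − 85.1.
Km = 166.9/271.5 = 0.615 μM; then Vmax = 85.1(0.615+0.278)/0.278 = 273 μM/s.

273 μM/s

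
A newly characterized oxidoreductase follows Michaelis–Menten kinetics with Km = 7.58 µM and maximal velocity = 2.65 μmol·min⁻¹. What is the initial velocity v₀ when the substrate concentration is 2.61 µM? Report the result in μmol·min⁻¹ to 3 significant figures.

0.679 μmol·min⁻¹

v = Vmax·[S]/(Km + [S]) = 2.65 × 2.61 / (7.58 + 2.61)
  = 6.916 / 10.19 = 0.679 μmol·min⁻¹.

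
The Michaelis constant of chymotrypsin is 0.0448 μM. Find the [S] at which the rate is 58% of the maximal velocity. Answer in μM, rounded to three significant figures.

v/Vmax = [S]/(Km+[S]) = 0.58, so [S] = Km·0.58/(1 − 0.58) = 0.0448 × 1.381.
[S] = 0.0619 μM.

0.0619 μM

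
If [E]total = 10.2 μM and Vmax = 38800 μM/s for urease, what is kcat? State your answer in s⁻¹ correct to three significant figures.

3800 s⁻¹

kcat = Vmax/[E]total = 38800 μM/s / 10.2 μM = 3800 s⁻¹.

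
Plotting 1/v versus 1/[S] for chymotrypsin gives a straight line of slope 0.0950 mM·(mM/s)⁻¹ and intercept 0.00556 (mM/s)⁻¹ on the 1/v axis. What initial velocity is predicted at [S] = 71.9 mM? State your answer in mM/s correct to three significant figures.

The y-intercept is 1/Vmax, so Vmax = 1/0.00556 = 180 mM/s.
The slope is Km/Vmax, so Km = 0.0950 × 180 = 17.1 mM.
Then v = 180 × 71.9/(17.1 + 71.9) = 145 mM/s.

145 mM/s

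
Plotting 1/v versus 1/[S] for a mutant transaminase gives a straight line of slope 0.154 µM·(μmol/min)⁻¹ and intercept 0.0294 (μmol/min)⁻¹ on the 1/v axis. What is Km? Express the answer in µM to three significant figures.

y-intercept = 1/Vmax ⇒ Vmax = 34.0 μmol/min; slope = Km/Vmax ⇒ Km = slope × Vmax.
Km = 0.154 × 34.0 = 5.24 µM.

5.24 µM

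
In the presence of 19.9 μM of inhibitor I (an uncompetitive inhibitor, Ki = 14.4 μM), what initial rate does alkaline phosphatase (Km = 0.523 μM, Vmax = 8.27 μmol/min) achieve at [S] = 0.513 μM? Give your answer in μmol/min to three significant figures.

2.43 μmol/min

With α = 1 + [I]/Ki = 1 + 19.9/14.4 = 2.382, the uncompetitive rate law is v = (Vmax/α)·[S] / (Km/α + [S]).
v = (8.27/2.382)×0.513 / (0.523/2.382 + 0.513) = 1.781/0.7326 = 2.43 μmol/min.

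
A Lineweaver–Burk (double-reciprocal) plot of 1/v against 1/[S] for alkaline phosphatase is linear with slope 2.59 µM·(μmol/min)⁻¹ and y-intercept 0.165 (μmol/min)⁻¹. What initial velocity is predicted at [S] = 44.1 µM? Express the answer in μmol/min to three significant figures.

The y-intercept is 1/Vmax, so Vmax = 1/0.165 = 6.06 μmol/min.
The slope is Km/Vmax, so Km = 2.59 × 6.06 = 15.7 µM.
Then v = 6.06 × 44.1/(15.7 + 44.1) = 4.47 μmol/min.

4.47 μmol/min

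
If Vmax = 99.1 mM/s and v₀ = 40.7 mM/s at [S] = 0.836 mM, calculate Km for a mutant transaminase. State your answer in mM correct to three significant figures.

v/Vmax = 40.7/99.1 = 0.4107 = [S]/(Km+[S]).
So Km + [S] = [S]/0.4107 = 2.036 mM, giving Km = 2.036 − 0.836 = 1.20 mM.

1.20 mM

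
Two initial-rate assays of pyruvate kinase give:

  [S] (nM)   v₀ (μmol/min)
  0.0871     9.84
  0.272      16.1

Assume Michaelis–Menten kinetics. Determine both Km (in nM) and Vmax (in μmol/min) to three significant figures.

Km = 0.116 nM; Vmax = 23.0 μmol/min

From v = Vmax[S]/(Km+[S]), each point gives Vmax = v(Km+[S])/[S].
Equating: 9.84(Km+0.0871)/0.0871 = 16.1(Km+0.272)/0.272.
113.0·Km + 9.84 = 59.19·Km + 16.1, so (113.0 − 59.19)·Km = 16.1 − 9.84.
Km = 6.260/53.78 = 0.116 nM; then Vmax = 9.84(0.116+0.0871)/0.0871 = 23.0 μmol/min.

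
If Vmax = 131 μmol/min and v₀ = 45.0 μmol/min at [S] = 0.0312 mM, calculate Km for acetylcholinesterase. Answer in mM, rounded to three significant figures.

v/Vmax = 45.0/131 = 0.3435 = [S]/(Km+[S]).
So Km + [S] = [S]/0.3435 = 0.09083 mM, giving Km = 0.09083 − 0.0312 = 0.0596 mM.

0.0596 mM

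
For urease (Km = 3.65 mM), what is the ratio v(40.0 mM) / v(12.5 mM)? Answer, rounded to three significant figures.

Since Vmax cancels, v₂/v₁ = [S]₂(Km+[S]₁) / [S]₁(Km+[S]₂).
= 40.0×(3.65+12.5) / (12.5×(3.65+40.0)) = 646.0/545.6 = 1.18.

1.18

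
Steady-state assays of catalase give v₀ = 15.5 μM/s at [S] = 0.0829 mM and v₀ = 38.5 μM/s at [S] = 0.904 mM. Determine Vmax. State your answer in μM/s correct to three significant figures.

45.3 μM/s

In reciprocal form, 1/v = (Km/Vmax)·(1/[S]) + 1/Vmax. The two points give (1/[S], 1/v) = (12.06, 0.06452) and (1.106, 0.02597).
Slope = (0.06452 − 0.02597)/(12.06 − 1.106) = 0.003518; intercept = 0.06452 − 0.003518×12.06 = 0.02208.
Vmax = 1/intercept = 45.3 μM/s; Km = slope × Vmax = 0.003518 × 45.3 = 0.159 mM.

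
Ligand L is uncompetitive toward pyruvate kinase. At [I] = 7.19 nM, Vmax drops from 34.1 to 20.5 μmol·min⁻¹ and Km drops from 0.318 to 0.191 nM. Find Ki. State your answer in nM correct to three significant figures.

10.8 nM

Uncompetitive: Vmax,app = Vmax/α (and Km,app = Km/α) with α = 1 + [I]/Ki.
α = Vmax/Vmax,app = 34.1/20.5 = 1.663.
Since α = 1 + [I]/Ki, [I]/Ki = 1.663 − 1 = 0.6634 and Ki = 7.19/0.6634 = 10.8 nM.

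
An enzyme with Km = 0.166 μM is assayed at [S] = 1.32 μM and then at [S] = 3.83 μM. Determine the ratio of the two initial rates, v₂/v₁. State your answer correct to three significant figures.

1.08

Since Vmax cancels, v₂/v₁ = [S]₂(Km+[S]₁) / [S]₁(Km+[S]₂).
= 3.83×(0.166+1.32) / (1.32×(0.166+3.83)) = 5.691/5.275 = 1.08.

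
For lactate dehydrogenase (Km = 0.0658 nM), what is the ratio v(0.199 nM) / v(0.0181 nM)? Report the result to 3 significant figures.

3.48

The fractional saturations are [S]/(Km+[S]) = 0.0181/0.08390 = 0.2157 and 0.199/0.2648 = 0.7515.
v₂/v₁ is just their ratio: 0.7515/0.2157 = 3.48.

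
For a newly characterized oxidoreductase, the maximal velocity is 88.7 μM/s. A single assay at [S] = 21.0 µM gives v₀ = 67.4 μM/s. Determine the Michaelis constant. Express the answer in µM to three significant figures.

From v = Vmax[S]/(Km+[S]), Km = [S](Vmax − v)/v.
Km = 21.0 × (88.7 − 67.4) / 67.4 = 447.3/67.4 = 6.64 µM.

6.64 µM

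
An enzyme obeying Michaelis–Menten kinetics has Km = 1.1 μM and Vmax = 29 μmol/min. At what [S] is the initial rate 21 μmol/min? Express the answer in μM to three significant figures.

Rearranging v = Vmax[S]/(Km+[S]) gives [S] = Km·v/(Vmax − v).
[S] = 1.1 × 21 / (29 − 21) = 23.10/8.000 = 2.89 μM.

2.89 μM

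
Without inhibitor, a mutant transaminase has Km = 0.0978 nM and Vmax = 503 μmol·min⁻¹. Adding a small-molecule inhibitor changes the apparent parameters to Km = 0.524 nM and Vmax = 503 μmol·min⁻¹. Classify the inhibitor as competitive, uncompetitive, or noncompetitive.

competitive

Km increases (0.0978 → 0.524 nM) while Vmax is unchanged — the hallmark of competitive inhibition.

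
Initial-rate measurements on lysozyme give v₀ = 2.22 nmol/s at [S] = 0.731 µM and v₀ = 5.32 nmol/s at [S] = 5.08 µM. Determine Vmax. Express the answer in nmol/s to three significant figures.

6.95 nmol/s

In reciprocal form, 1/v = (Km/Vmax)·(1/[S]) + 1/Vmax. The two points give (1/[S], 1/v) = (1.368, 0.4505) and (0.1969, 0.1880).
Slope = (0.4505 − 0.1880)/(1.368 − 0.1969) = 0.2241; intercept = 0.4505 − 0.2241×1.368 = 0.1439.
Vmax = 1/intercept = 6.95 nmol/s; Km = slope × Vmax = 0.2241 × 6.95 = 1.56 µM.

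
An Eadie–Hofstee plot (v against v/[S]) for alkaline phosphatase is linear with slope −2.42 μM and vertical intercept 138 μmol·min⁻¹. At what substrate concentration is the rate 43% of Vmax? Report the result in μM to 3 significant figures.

The Eadie–Hofstee slope gives Km = 2.42 μM (slope = −Km).
v/Vmax = [S]/(Km+[S]) = 0.43 ⇒ [S] = Km·0.43/(1−0.43) = 2.42 × 0.7544 = 1.83 μM.

1.83 μM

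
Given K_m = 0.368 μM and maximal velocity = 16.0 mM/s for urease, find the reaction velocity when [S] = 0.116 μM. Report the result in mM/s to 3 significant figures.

3.83 mM/s

[S]/(Km+[S]) = 0.116/0.4840 = 0.2397, the fractional saturation.
v = 0.2397 × Vmax = 0.2397 × 16.0 = 3.83 mM/s.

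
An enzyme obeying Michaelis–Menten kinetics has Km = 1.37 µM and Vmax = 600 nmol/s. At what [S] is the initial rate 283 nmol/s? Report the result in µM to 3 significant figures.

1.22 µM

The required fractional saturation is v/Vmax = 283/600 = 0.4717.
Then [S]/(Km+[S]) = 0.4717 ⇒ [S] = 1.37 × 0.4717/(1 − 0.4717) = 1.22 µM.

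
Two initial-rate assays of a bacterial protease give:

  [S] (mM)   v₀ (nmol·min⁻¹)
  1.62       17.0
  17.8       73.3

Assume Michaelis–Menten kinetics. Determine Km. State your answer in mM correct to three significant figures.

From v = Vmax[S]/(Km+[S]), each point gives Vmax = v(Km+[S])/[S].
Equating: 17.0(Km+1.62)/1.62 = 73.3(Km+17.8)/17.8.
10.49·Km + 17.0 = 4.118·Km + 73.3, so (10.49 − 4.118)·Km = 73.3 − 17.0.
Km = 56.30/6.376 = 8.83 mM; then Vmax = 17.0(8.83+1.62)/1.62 = 110 nmol·min⁻¹.

8.83 mM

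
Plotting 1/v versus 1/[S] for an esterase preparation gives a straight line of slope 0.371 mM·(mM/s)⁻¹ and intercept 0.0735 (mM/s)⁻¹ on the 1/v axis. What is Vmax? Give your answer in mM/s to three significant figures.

The y-intercept of a Lineweaver–Burk plot equals 1/Vmax, so Vmax = 1/0.0735 = 13.6 mM/s.

13.6 mM/s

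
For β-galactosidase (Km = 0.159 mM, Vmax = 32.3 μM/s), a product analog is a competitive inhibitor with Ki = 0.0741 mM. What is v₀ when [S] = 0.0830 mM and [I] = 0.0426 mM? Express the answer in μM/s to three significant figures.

α = 1 + [I]/Ki = 1 + 0.0426/0.0741 = 1.575.
For a competitive inhibitor, Vmax is unchanged and the apparent Km becomes α·Km: Km,app = 0.250 mM, Vmax,app = 32.3 μM/s.
v = Vmax,app·[S]/(Km,app + [S]) = 32.3 × 0.0830/(0.250 + 0.0830) = 8.04 μM/s.

8.04 μM/s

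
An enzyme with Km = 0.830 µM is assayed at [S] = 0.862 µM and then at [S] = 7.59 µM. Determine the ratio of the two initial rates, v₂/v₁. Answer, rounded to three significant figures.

1.77

The fractional saturations are [S]/(Km+[S]) = 0.862/1.692 = 0.5095 and 7.59/8.420 = 0.9014.
v₂/v₁ is just their ratio: 0.9014/0.5095 = 1.77.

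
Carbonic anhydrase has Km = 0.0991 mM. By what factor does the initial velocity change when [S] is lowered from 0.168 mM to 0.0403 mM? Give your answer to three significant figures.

0.460

The fractional saturations are [S]/(Km+[S]) = 0.168/0.2671 = 0.6290 and 0.0403/0.1394 = 0.2891.
v₂/v₁ is just their ratio: 0.2891/0.6290 = 0.460.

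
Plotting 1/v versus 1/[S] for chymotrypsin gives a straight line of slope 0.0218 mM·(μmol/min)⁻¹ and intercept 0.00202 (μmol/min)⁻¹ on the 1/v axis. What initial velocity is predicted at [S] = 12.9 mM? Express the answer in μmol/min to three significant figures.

The y-intercept is 1/Vmax, so Vmax = 1/0.00202 = 495 μmol/min.
The slope is Km/Vmax, so Km = 0.0218 × 495 = 10.8 mM.
Then v = 495 × 12.9/(10.8 + 12.9) = 270 μmol/min.

270 μmol/min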